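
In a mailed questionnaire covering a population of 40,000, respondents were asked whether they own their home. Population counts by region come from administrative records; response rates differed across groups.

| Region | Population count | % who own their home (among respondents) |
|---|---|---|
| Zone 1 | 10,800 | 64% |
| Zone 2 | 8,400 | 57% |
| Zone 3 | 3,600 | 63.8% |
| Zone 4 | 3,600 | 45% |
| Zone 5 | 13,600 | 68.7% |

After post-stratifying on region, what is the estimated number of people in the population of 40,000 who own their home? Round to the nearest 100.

Each cell contributes its population count × the respondent rate:
  Zone 1: 10,800 × 64% = 6912
  Zone 2: 8,400 × 57% = 4788
  Zone 3: 3,600 × 63.8% = 2296.8
  Zone 4: 3,600 × 45% = 1620
  Zone 5: 13,600 × 68.7% = 9343.2
Estimated total = 24,960 → 25,000.

25,000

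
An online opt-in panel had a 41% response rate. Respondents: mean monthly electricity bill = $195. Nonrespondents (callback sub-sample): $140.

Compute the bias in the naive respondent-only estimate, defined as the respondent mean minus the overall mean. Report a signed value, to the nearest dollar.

+$32

Nonresponse fraction = 1 − 0.41 = 0.59.
Bias = (nonresponse fraction) × (respondent mean − nonrespondent mean)
     = 0.59 × (195 − 140) = 0.59 × 55 = 32.45.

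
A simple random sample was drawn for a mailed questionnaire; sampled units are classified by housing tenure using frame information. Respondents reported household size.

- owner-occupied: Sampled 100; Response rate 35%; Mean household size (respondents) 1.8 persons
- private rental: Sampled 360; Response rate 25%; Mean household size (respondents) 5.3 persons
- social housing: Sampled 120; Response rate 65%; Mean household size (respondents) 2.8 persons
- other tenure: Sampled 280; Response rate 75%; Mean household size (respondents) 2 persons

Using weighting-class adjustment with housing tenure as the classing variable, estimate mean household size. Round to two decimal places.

3.47

Weighting each respondent by the inverse class response rate inflates each class back to its sampled size, so the class weight is n_sampled:
  owner-occupied: 100 × 1.8 = 180
  private rental: 360 × 5.3 = 1908
  social housing: 120 × 2.8 = 336
  other tenure: 280 × 2 = 560
Adjusted estimate = 2984 / 860 = 3.46977 → 3.47.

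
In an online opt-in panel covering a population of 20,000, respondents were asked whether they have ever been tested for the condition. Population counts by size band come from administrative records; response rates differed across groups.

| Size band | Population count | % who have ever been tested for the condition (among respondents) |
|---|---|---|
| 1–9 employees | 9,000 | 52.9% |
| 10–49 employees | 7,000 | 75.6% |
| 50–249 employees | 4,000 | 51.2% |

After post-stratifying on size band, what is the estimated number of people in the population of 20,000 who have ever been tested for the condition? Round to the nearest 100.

12,100

Apply each group's respondent rate to its population count:
  1–9 employees: 9,000 × 52.9% = 4761
  10–49 employees: 7,000 × 75.6% = 5292
  50–249 employees: 4,000 × 51.2% = 2048
Estimated total = 12,101 → 12,100.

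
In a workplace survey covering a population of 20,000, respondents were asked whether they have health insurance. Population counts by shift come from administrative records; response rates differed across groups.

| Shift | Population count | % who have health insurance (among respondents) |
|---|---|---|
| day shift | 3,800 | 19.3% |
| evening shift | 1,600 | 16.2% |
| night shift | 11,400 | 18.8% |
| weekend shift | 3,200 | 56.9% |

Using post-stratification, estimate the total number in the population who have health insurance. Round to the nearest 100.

5,000

Apply each group's respondent rate to its population count:
  day shift: 3,800 × 19.3% = 733.4
  evening shift: 1,600 × 16.2% = 259.2
  night shift: 11,400 × 18.8% = 2143.2
  weekend shift: 3,200 × 56.9% = 1820.8
Estimated total = 4956.6 → 5,000.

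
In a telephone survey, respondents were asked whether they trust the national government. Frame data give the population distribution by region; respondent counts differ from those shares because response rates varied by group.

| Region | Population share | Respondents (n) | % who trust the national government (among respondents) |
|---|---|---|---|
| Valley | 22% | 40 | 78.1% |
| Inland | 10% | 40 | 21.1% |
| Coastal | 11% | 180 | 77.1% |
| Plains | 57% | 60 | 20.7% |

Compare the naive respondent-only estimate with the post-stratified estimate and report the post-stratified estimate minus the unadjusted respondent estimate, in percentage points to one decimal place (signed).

-20.1 percentage points

Unadjusted (pooled respondent) estimate weights by respondent counts:
  (40/320)×78.1 + (40/320)×21.1 + (180/320)×77.1 + (60/320)×20.7 = 59.65%
Reweighting by population region shares:
  0.22×78.1 + 0.1×21.1 + 0.11×77.1 + 0.57×20.7 = 39.572%
Difference = 39.572 − 59.65 = -20.078 pp.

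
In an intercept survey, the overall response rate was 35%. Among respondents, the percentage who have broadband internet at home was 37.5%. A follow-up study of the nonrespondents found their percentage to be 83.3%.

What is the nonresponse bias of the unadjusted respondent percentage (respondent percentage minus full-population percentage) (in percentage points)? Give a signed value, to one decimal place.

-29.8 percentage points

Nonresponse fraction = 1 − 0.35 = 0.65.
Bias = (nonresponse fraction) × (respondent percentage − nonrespondent percentage)
     = 0.65 × (37.5 − 83.3) = 0.65 × -45.8 = -29.77.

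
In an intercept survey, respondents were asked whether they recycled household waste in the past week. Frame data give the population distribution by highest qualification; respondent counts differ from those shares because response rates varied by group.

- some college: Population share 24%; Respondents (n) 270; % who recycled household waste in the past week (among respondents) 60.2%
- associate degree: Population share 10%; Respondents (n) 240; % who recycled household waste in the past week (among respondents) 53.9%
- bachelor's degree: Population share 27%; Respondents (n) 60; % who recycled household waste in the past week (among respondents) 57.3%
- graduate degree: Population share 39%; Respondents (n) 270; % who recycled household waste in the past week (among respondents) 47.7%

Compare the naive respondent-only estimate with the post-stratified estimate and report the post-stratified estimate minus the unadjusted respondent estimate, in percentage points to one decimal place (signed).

Without adjustment, the pooled respondent share is:
  (270/840)×60.2 + (240/840)×53.9 + (60/840)×57.3 + (270/840)×47.7 = 54.175%
Post-stratifying to population shares instead:
  0.24×60.2 + 0.1×53.9 + 0.27×57.3 + 0.39×47.7 = 53.912%
Difference = 53.912 − 54.175 = -0.263 pp.

-0.3 percentage points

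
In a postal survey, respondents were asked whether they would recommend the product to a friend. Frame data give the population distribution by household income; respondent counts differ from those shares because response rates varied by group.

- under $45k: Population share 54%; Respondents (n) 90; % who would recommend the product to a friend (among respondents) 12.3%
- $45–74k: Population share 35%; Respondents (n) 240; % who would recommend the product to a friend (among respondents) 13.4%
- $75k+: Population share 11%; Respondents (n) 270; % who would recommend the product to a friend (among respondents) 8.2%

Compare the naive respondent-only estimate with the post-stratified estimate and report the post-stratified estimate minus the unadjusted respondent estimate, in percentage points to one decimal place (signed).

Unadjusted (pooled respondent) estimate weights by respondent counts:
  (90/600)×12.3 + (240/600)×13.4 + (270/600)×8.2 = 10.895%
Reweighting by population household income shares:
  0.54×12.3 + 0.35×13.4 + 0.11×8.2 = 12.234%
Difference = 12.234 − 10.895 = 1.339 pp.

+1.3 percentage points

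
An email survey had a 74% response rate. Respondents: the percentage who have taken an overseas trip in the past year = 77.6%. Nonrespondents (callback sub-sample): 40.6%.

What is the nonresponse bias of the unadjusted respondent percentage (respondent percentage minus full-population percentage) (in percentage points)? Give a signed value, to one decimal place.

+9.6 percentage points

Nonresponse fraction = 1 − 0.74 = 0.26.
Bias = (nonresponse fraction) × (respondent percentage − nonrespondent percentage)
     = 0.26 × (77.6 − 40.6) = 0.26 × 37 = 9.62.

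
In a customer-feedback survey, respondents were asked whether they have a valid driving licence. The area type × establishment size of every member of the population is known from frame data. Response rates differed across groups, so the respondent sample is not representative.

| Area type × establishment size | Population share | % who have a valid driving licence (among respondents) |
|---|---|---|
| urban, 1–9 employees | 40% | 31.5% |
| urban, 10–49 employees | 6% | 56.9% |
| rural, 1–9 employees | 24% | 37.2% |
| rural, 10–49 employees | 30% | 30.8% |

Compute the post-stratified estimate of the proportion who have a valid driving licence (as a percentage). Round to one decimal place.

34.2%

Reweight to the known area type × establishment size distribution:
  urban, 1–9 employees: 0.4 × 31.5 = 12.6
  urban, 10–49 employees: 0.06 × 56.9 = 3.414
  rural, 1–9 employees: 0.24 × 37.2 = 8.928
  rural, 10–49 employees: 0.3 × 30.8 = 9.24
Post-stratified estimate = 34.182 → 34.2%.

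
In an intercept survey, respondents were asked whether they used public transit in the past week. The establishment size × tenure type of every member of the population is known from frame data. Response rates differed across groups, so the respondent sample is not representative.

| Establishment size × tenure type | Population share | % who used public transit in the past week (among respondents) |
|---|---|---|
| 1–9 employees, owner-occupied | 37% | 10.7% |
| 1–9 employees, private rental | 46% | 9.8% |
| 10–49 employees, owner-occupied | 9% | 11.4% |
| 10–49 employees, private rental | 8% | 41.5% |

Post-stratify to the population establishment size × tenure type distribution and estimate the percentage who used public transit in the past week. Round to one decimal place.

Each cell contributes population-share × respondent value:
  1–9 employees, owner-occupied: 0.37 × 10.7 = 3.959
  1–9 employees, private rental: 0.46 × 9.8 = 4.508
  10–49 employees, owner-occupied: 0.09 × 11.4 = 1.026
  10–49 employees, private rental: 0.08 × 41.5 = 3.32
Post-stratified estimate = 12.813 → 12.8%.

12.8%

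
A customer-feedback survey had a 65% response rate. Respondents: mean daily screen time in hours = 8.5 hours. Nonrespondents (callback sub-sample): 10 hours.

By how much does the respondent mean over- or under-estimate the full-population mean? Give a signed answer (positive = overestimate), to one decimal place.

Nonresponse fraction = 1 − 0.65 = 0.35.
Bias = (nonresponse fraction) × (respondent mean − nonrespondent mean)
     = 0.35 × (8.5 − 10) = 0.35 × -1.5 = -0.525.

-0.5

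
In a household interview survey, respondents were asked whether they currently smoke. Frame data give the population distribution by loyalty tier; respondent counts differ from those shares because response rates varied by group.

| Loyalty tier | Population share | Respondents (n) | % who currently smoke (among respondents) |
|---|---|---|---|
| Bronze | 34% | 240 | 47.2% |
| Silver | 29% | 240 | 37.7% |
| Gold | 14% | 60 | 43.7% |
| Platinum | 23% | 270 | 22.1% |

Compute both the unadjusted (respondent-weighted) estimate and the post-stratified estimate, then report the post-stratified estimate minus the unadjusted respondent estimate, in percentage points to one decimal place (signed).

Unadjusted (pooled respondent) estimate weights by respondent counts:
  (240/810)×47.2 + (240/810)×37.7 + (60/810)×43.7 + (270/810)×22.1 = 35.7593%
Post-stratified estimate weights by population shares:
  0.34×47.2 + 0.29×37.7 + 0.14×43.7 + 0.23×22.1 = 38.182%
Difference = 38.182 − 35.7593 = 2.4227 pp.

+2.4 percentage points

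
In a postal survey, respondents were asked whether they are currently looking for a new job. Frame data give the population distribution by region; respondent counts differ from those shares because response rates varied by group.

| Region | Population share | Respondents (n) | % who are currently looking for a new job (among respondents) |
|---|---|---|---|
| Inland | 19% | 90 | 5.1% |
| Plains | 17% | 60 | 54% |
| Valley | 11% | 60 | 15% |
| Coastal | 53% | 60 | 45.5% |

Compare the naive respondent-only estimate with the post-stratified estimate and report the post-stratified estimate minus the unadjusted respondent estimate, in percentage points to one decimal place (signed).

+8.8 percentage points

Unadjusted (pooled respondent) estimate weights by respondent counts:
  (90/270)×5.1 + (60/270)×54 + (60/270)×15 + (60/270)×45.5 = 27.1444%
Reweighting by population region shares:
  0.19×5.1 + 0.17×54 + 0.11×15 + 0.53×45.5 = 35.914%
Difference = 35.914 − 27.1444 = 8.7696 pp.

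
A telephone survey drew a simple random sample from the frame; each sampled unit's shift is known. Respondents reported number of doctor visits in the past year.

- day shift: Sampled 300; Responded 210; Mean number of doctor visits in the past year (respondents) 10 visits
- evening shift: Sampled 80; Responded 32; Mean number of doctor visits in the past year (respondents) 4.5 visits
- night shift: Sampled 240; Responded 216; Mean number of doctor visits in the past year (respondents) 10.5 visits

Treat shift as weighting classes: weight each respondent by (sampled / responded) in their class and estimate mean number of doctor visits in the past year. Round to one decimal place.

Response rates by class: day shift 210/300 = 70%, evening shift 32/80 = 40%, night shift 216/240 = 90%.
Inverse-response-rate weighting restores each class to its sampled count, so class totals weight by n_sampled:
  day shift: 300 × 10 = 3000
  evening shift: 80 × 4.5 = 360
  night shift: 240 × 10.5 = 2520
Adjusted estimate = 5880 / 620 = 9.48387 → 9.5.

9.5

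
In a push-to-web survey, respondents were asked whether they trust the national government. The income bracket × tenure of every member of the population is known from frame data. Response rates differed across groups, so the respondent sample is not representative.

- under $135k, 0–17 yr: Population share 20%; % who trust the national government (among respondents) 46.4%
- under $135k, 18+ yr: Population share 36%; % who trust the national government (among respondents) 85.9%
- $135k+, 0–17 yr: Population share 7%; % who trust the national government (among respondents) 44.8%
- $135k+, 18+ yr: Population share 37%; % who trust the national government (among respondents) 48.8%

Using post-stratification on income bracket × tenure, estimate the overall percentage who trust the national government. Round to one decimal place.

Reweight to the known income bracket × tenure distribution:
  under $135k, 0–17 yr: 0.2 × 46.4 = 9.28
  under $135k, 18+ yr: 0.36 × 85.9 = 30.924
  $135k+, 0–17 yr: 0.07 × 44.8 = 3.136
  $135k+, 18+ yr: 0.37 × 48.8 = 18.056
Post-stratified estimate = 61.396 → 61.4%.

61.4%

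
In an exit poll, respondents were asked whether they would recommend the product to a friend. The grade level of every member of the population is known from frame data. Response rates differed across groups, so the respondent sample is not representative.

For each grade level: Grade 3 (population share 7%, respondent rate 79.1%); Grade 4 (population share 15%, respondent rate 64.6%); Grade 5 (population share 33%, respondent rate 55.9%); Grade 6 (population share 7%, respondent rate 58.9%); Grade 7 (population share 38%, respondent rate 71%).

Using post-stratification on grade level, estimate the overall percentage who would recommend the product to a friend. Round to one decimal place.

Weight each group's respondent value by its population share:
  Grade 3: 0.07 × 79.1 = 5.537
  Grade 4: 0.15 × 64.6 = 9.69
  Grade 5: 0.33 × 55.9 = 18.447
  Grade 6: 0.07 × 58.9 = 4.123
  Grade 7: 0.38 × 71 = 26.98
Post-stratified estimate = 64.777 → 64.8%.

64.8%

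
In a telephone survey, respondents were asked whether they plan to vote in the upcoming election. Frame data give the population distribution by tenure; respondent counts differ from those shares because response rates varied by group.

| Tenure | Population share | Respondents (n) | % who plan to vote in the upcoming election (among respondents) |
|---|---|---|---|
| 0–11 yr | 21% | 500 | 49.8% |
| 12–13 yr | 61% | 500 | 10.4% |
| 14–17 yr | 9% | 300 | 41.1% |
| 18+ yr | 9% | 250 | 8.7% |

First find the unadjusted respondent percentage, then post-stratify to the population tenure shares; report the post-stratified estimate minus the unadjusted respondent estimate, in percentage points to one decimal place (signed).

-7.5 percentage points

Naive respondent-only estimate (weights = respondent counts):
  (500/1550)×49.8 + (500/1550)×10.4 + (300/1550)×41.1 + (250/1550)×8.7 = 28.7774%
Post-stratified estimate weights by population shares:
  0.21×49.8 + 0.61×10.4 + 0.09×41.1 + 0.09×8.7 = 21.284%
Difference = 21.284 − 28.7774 = -7.4934 pp.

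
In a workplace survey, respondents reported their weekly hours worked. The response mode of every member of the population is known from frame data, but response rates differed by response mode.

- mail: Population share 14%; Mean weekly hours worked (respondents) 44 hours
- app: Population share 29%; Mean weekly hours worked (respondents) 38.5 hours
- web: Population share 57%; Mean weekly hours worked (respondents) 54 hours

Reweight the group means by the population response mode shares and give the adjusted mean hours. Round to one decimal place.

Weight each group's respondent value by its population share:
  mail: 0.14 × 44 = 6.16
  app: 0.29 × 38.5 = 11.165
  web: 0.57 × 54 = 30.78
Post-stratified estimate = 48.105 → 48.1.

48.1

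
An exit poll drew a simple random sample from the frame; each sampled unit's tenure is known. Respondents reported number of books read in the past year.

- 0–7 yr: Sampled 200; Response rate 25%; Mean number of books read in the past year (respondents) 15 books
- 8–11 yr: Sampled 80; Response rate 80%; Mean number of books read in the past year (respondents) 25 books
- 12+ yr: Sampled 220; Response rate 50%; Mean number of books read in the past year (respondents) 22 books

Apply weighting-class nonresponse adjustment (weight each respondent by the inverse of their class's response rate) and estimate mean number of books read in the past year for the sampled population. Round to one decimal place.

With weight = n_sampled/n_responded per class, the weighted class total is n_sampled:
  0–7 yr: 200 × 15 = 3000
  8–11 yr: 80 × 25 = 2000
  12+ yr: 220 × 22 = 4840
Adjusted estimate = 9840 / 500 = 19.68 → 19.7.

19.7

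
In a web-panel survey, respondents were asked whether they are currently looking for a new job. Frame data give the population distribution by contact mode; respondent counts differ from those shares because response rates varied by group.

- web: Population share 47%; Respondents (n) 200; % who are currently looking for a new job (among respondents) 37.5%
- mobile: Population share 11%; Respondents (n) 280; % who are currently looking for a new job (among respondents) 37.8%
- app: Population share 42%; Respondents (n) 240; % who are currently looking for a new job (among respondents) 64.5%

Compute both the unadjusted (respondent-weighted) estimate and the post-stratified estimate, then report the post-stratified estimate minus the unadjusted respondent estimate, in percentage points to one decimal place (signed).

Naive respondent-only estimate (weights = respondent counts):
  (200/720)×37.5 + (280/720)×37.8 + (240/720)×64.5 = 46.6167%
Post-stratifying to population shares instead:
  0.47×37.5 + 0.11×37.8 + 0.42×64.5 = 48.873%
Difference = 48.873 − 46.6167 = 2.2563 pp.

+2.3 percentage points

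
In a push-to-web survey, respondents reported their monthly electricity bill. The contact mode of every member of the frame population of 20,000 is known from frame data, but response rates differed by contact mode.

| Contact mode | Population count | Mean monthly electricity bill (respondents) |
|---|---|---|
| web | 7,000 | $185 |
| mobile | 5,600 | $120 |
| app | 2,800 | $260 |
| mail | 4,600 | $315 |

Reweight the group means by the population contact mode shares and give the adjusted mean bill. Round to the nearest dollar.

Each cell contributes population-share × respondent value:
  web: (7,000/20,000) × 185 = 64.75
  mobile: (5,600/20,000) × 120 = 33.6
  app: (2,800/20,000) × 260 = 36.4
  mail: (4,600/20,000) × 315 = 72.45
Post-stratified estimate = 207.2 → $207.

$207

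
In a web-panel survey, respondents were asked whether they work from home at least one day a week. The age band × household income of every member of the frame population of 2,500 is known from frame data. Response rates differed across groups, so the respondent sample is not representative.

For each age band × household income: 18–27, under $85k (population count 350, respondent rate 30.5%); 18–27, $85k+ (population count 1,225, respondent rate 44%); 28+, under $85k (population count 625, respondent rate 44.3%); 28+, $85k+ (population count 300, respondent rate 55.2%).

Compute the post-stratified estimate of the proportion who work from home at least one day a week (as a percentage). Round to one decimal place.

43.5%

Each cell contributes population-share × respondent value:
  18–27, under $85k: (350/2,500) × 30.5 = 4.27
  18–27, $85k+: (1,225/2,500) × 44 = 21.56
  28+, under $85k: (625/2,500) × 44.3 = 11.075
  28+, $85k+: (300/2,500) × 55.2 = 6.624
Post-stratified estimate = 43.529 → 43.5%.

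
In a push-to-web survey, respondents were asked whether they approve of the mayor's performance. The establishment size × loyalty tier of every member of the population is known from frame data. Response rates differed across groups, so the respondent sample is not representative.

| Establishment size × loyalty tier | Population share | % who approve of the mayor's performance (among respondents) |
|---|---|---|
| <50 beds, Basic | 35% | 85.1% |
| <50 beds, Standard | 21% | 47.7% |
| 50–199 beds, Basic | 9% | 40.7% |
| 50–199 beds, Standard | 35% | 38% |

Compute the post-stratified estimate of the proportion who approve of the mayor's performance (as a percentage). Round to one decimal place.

56.8%

Reweight to the known establishment size × loyalty tier distribution:
  <50 beds, Basic: 0.35 × 85.1 = 29.785
  <50 beds, Standard: 0.21 × 47.7 = 10.017
  50–199 beds, Basic: 0.09 × 40.7 = 3.663
  50–199 beds, Standard: 0.35 × 38 = 13.3
Post-stratified estimate = 56.765 → 56.8%.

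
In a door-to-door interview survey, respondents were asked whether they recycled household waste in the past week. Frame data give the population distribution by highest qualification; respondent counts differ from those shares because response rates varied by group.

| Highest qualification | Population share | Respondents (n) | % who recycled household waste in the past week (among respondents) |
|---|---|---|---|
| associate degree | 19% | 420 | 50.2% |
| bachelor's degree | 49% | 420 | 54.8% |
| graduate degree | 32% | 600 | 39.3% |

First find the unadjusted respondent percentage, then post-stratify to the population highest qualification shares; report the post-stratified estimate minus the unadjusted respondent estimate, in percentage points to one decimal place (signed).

+2.0 percentage points

Naive respondent-only estimate (weights = respondent counts):
  (420/1440)×50.2 + (420/1440)×54.8 + (600/1440)×39.3 = 47%
Post-stratifying to population shares instead:
  0.19×50.2 + 0.49×54.8 + 0.32×39.3 = 48.966%
Difference = 48.966 − 47 = 1.966 pp.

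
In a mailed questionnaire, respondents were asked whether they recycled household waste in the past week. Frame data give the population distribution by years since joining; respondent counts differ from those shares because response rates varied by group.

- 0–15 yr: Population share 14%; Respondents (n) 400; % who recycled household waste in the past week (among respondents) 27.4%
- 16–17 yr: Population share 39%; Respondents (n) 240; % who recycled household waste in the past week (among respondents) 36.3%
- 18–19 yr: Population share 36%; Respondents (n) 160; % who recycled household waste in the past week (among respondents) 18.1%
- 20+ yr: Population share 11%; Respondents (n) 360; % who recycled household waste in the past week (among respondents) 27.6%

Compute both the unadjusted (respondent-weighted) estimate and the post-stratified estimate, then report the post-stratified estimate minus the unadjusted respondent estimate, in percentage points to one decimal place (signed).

Naive respondent-only estimate (weights = respondent counts):
  (400/1160)×27.4 + (240/1160)×36.3 + (160/1160)×18.1 + (360/1160)×27.6 = 28.0207%
Reweighting by population years since joining shares:
  0.14×27.4 + 0.39×36.3 + 0.36×18.1 + 0.11×27.6 = 27.545%
Difference = 27.545 − 28.0207 = -0.4757 pp.

-0.5 percentage points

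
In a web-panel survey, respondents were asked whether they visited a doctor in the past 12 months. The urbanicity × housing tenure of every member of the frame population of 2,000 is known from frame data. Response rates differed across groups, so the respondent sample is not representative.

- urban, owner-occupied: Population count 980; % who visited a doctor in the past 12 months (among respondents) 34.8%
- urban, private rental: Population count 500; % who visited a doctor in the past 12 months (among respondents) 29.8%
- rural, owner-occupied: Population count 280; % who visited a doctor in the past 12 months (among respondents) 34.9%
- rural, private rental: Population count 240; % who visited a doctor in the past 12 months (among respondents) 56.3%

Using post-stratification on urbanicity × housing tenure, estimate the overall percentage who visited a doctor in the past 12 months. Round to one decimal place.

36.1%

Post-stratification weights by population share, not respondent share:
  urban, owner-occupied: (980/2,000) × 34.8 = 17.052
  urban, private rental: (500/2,000) × 29.8 = 7.45
  rural, owner-occupied: (280/2,000) × 34.9 = 4.886
  rural, private rental: (240/2,000) × 56.3 = 6.756
Post-stratified estimate = 36.144 → 36.1%.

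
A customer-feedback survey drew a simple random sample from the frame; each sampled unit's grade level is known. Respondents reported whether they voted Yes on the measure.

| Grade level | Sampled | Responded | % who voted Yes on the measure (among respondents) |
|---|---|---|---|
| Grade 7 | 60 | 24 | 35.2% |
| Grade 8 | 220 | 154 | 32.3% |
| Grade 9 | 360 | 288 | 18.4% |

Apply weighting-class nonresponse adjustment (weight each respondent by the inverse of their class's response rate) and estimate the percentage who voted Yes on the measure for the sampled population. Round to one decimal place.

Class response rates: Grade 7 24/60 = 40%, Grade 8 154/220 = 70%, Grade 9 288/360 = 80%.
Each respondent's weight = sampled/responded in their class; summing within a class gives n_sampled, so:
  Grade 7: 60 × 35.2 = 2112
  Grade 8: 220 × 32.3 = 7106
  Grade 9: 360 × 18.4 = 6624
Adjusted estimate = 15842 / 640 = 24.7531 → 24.8%.

24.8%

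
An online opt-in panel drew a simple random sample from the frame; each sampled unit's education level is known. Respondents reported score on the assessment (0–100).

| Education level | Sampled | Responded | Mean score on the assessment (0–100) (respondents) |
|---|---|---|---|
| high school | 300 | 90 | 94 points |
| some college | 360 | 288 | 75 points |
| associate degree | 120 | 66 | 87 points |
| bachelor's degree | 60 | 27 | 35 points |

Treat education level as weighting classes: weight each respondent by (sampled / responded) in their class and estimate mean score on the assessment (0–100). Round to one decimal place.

80.6

Response rates by class: high school 90/300 = 30%, some college 288/360 = 80%, associate degree 66/120 = 55%, bachelor's degree 27/60 = 45%.
With weight = n_sampled/n_responded per class, the weighted class total is n_sampled:
  high school: 300 × 94 = 28,200
  some college: 360 × 75 = 27,000
  associate degree: 120 × 87 = 10,440
  bachelor's degree: 60 × 35 = 2100
Adjusted estimate = 67,740 / 840 = 80.6429 → 80.6.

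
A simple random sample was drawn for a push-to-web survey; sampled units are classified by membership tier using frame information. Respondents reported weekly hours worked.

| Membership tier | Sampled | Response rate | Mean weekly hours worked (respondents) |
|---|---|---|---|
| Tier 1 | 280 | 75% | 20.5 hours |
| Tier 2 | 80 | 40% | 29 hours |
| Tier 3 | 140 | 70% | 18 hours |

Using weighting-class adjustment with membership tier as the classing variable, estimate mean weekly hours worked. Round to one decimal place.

Inverse-response-rate weighting restores each class to its sampled count, so class totals weight by n_sampled:
  Tier 1: 280 × 20.5 = 5740
  Tier 2: 80 × 29 = 2320
  Tier 3: 140 × 18 = 2520
Adjusted estimate = 10,580 / 500 = 21.16 → 21.2.

21.2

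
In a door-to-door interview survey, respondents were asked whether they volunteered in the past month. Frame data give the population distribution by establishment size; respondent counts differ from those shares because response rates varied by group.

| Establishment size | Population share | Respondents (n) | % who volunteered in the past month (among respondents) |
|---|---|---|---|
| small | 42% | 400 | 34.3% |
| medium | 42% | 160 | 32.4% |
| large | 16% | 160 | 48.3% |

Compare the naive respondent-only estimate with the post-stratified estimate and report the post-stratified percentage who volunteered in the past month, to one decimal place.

35.7%

Unadjusted (pooled respondent) estimate weights by respondent counts:
  (400/720)×34.3 + (160/720)×32.4 + (160/720)×48.3 = 36.9889%
Post-stratifying to population shares instead:
  0.42×34.3 + 0.42×32.4 + 0.16×48.3 = 35.742%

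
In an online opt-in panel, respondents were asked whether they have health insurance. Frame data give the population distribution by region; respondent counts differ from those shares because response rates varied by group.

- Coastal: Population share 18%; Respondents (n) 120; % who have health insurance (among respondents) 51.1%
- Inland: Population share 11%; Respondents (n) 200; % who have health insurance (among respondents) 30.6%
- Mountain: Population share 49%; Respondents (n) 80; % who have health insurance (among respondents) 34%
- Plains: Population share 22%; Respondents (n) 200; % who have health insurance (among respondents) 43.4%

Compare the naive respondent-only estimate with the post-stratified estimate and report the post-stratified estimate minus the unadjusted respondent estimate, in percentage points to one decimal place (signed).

Unadjusted (pooled respondent) estimate weights by respondent counts:
  (120/600)×51.1 + (200/600)×30.6 + (80/600)×34 + (200/600)×43.4 = 39.42%
Post-stratifying to population shares instead:
  0.18×51.1 + 0.11×30.6 + 0.49×34 + 0.22×43.4 = 38.772%
Difference = 38.772 − 39.42 = -0.648 pp.

-0.6 percentage points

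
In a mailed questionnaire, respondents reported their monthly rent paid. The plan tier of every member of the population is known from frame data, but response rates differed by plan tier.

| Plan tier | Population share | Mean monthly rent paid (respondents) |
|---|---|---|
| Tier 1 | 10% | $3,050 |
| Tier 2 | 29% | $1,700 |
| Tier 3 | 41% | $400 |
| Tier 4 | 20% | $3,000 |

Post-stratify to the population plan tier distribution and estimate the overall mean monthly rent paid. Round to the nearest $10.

$1,560

Reweight to the known plan tier distribution:
  Tier 1: 0.1 × 3050 = 305
  Tier 2: 0.29 × 1700 = 493
  Tier 3: 0.41 × 400 = 164
  Tier 4: 0.2 × 3000 = 600
Post-stratified estimate = 1562 → $1,560.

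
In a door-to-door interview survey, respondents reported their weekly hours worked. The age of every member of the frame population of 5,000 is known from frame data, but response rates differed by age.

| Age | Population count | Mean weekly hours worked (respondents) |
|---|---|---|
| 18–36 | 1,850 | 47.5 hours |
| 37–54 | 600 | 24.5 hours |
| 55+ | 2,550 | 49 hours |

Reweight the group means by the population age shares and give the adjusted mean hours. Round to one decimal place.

45.5

Post-stratification weights by population share, not respondent share:
  18–36: (1,850/5,000) × 47.5 = 17.575
  37–54: (600/5,000) × 24.5 = 2.94
  55+: (2,550/5,000) × 49 = 24.99
Post-stratified estimate = 45.505 → 45.5.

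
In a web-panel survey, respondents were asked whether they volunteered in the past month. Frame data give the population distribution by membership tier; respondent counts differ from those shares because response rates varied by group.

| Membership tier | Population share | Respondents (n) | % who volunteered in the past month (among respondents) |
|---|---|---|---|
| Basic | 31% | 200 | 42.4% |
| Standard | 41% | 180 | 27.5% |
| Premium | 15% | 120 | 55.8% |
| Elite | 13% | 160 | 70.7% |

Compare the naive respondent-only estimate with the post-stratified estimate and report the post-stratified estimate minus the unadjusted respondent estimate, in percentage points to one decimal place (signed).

-5.7 percentage points

Unadjusted (pooled respondent) estimate weights by respondent counts:
  (200/660)×42.4 + (180/660)×27.5 + (120/660)×55.8 + (160/660)×70.7 = 47.6333%
Post-stratifying to population shares instead:
  0.31×42.4 + 0.41×27.5 + 0.15×55.8 + 0.13×70.7 = 41.98%
Difference = 41.98 − 47.6333 = -5.6533 pp.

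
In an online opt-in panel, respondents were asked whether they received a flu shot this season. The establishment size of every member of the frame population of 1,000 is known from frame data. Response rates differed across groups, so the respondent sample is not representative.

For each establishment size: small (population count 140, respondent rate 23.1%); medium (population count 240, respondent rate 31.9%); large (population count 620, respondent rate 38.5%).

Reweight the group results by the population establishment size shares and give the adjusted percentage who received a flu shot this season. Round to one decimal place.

34.8%

Post-stratification weights by population share, not respondent share:
  small: (140/1,000) × 23.1 = 3.234
  medium: (240/1,000) × 31.9 = 7.656
  large: (620/1,000) × 38.5 = 23.87
Post-stratified estimate = 34.76 → 34.8%.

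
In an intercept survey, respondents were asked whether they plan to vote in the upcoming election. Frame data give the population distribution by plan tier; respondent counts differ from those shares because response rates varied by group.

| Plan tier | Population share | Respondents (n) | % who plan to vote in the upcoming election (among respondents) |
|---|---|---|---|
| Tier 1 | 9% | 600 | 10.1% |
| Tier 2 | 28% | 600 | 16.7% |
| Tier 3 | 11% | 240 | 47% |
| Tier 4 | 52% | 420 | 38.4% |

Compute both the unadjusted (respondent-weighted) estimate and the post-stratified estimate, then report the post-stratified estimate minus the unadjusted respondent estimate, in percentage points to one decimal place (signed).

+7.3 percentage points

Unadjusted (pooled respondent) estimate weights by respondent counts:
  (600/1860)×10.1 + (600/1860)×16.7 + (240/1860)×47 + (420/1860)×38.4 = 23.3806%
Post-stratifying to population shares instead:
  0.09×10.1 + 0.28×16.7 + 0.11×47 + 0.52×38.4 = 30.723%
Difference = 30.723 − 23.3806 = 7.3424 pp.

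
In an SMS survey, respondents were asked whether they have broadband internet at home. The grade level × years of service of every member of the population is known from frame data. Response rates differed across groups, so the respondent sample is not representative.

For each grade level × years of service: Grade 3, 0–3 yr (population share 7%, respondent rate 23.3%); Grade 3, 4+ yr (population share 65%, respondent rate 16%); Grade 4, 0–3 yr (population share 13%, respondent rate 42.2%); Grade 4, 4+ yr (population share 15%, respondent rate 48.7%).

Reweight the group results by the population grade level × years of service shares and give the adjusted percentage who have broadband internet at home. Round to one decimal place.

24.8%

Reweight to the known grade level × years of service distribution:
  Grade 3, 0–3 yr: 0.07 × 23.3 = 1.631
  Grade 3, 4+ yr: 0.65 × 16 = 10.4
  Grade 4, 0–3 yr: 0.13 × 42.2 = 5.486
  Grade 4, 4+ yr: 0.15 × 48.7 = 7.305
Post-stratified estimate = 24.822 → 24.8%.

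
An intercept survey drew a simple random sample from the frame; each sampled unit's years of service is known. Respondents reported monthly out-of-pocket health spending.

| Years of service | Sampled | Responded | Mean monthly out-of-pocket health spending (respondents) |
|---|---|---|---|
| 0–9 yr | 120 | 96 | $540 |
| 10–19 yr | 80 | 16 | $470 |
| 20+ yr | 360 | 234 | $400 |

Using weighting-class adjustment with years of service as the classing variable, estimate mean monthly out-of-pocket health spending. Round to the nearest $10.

$440

Class response rates: 0–9 yr 96/120 = 80%, 10–19 yr 16/80 = 20%, 20+ yr 234/360 = 65%.
With weight = n_sampled/n_responded per class, the weighted class total is n_sampled:
  0–9 yr: 120 × 540 = 64,800
  10–19 yr: 80 × 470 = 37,600
  20+ yr: 360 × 400 = 144,000
Adjusted estimate = 246,400 / 560 = 440 → $440.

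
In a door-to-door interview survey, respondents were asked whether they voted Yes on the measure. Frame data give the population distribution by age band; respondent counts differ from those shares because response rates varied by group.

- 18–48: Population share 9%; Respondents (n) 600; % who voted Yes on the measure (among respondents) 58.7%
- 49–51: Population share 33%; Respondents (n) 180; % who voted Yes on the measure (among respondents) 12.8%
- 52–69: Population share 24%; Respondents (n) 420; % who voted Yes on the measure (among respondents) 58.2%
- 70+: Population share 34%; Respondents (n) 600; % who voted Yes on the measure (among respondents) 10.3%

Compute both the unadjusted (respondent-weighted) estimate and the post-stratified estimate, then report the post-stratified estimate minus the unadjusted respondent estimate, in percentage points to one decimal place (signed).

-10.9 percentage points

Without adjustment, the pooled respondent share is:
  (600/1800)×58.7 + (180/1800)×12.8 + (420/1800)×58.2 + (600/1800)×10.3 = 37.86%
Reweighting by population age band shares:
  0.09×58.7 + 0.33×12.8 + 0.24×58.2 + 0.34×10.3 = 26.977%
Difference = 26.977 − 37.86 = -10.883 pp.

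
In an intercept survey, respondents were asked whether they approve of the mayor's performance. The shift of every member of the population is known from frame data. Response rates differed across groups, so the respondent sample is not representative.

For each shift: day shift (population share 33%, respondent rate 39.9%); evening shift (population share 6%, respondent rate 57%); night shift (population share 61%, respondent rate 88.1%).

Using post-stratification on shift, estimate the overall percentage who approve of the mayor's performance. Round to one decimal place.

Reweight to the known shift distribution:
  day shift: 0.33 × 39.9 = 13.167
  evening shift: 0.06 × 57 = 3.42
  night shift: 0.61 × 88.1 = 53.741
Post-stratified estimate = 70.328 → 70.3%.

70.3%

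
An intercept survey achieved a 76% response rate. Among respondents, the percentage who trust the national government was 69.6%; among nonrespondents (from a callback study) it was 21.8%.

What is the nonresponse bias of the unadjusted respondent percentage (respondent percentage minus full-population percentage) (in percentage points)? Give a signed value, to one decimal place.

+11.5 percentage points

Nonresponse fraction = 1 − 0.76 = 0.24.
Bias = (nonresponse fraction) × (respondent percentage − nonrespondent percentage)
     = 0.24 × (69.6 − 21.8) = 0.24 × 47.8 = 11.472.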